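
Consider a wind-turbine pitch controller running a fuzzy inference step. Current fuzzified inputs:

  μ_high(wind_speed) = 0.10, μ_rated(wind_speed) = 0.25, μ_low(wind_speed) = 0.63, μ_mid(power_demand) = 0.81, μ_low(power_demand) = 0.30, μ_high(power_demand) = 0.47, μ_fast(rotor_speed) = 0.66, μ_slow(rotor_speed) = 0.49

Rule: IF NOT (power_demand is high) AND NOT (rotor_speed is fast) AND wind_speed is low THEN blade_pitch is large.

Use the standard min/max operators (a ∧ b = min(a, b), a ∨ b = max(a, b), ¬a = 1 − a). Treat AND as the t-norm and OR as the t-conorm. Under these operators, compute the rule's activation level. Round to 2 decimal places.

firing strength: ¬high=1−0.47=0.53, ¬fast=1−0.66=0.34, low=0.63; AND[min(a, b)] → w = 0.34

0.34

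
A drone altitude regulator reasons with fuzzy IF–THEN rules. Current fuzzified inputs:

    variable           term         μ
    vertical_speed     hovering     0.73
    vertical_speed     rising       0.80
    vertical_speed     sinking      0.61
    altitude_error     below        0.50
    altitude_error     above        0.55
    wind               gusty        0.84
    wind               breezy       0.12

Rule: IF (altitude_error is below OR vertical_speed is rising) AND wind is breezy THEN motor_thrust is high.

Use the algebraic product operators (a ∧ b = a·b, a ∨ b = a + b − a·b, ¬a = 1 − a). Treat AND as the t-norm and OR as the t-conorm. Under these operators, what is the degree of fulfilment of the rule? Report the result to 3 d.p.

0.108

firing strength: (below=0.50 OR rising=0.80) = 0.9000; AND[a·b] with breezy=0.12 → w = 0.1080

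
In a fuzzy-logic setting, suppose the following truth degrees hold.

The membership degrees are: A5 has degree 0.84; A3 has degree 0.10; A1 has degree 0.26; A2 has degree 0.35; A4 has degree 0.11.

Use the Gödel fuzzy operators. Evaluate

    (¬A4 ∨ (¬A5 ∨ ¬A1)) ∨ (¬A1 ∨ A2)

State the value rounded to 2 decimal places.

¬A4 = 1 − 0.11 = 0.89
¬A5 = 1 − 0.84 = 0.16
¬A1 = 1 − 0.26 = 0.74
¬A5 ∨ ¬A1 = max(a, b) on (0.16, 0.74) = 0.74
¬A4 ∨ (¬A5 ∨ ¬A1) = max(a, b) on (0.89, 0.74) = 0.89
¬A1 = 1 − 0.26 = 0.74
¬A1 ∨ A2 = max(a, b) on (0.74, 0.35) = 0.74
(¬A4 ∨ (¬A5 ∨ ¬A1)) ∨ (¬A1 ∨ A2) = max(a, b) on (0.89, 0.74) = 0.89

0.89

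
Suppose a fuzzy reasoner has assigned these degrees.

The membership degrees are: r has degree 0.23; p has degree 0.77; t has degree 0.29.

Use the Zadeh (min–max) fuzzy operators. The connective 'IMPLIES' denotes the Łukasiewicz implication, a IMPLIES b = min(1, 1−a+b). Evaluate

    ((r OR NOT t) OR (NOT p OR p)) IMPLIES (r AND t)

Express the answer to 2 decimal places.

NOT t = 1 − 0.29 = 0.71
r OR NOT t = max(a, b) on (0.23, 0.71) = 0.71
NOT p = 1 − 0.77 = 0.23
NOT p OR p = max(a, b) on (0.23, 0.77) = 0.77
(r OR NOT t) OR (NOT p OR p) = max(a, b) on (0.71, 0.77) = 0.77
r AND t = min(a, b) on (0.23, 0.29) = 0.23
((r OR NOT t) OR (NOT p OR p)) IMPLIES (r AND t)  [Łukasiewicz: min(1, 1−a+b)] with a=0.77, b=0.23 → 0.46

0.46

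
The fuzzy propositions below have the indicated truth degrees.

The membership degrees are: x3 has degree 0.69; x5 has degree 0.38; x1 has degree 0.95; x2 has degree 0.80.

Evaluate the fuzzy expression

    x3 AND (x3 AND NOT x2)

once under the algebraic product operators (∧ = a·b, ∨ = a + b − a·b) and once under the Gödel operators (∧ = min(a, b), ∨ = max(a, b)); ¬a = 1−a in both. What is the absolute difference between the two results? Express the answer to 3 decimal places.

0.105

Under algebraic product:
  NOT x2 = 1 − 0.8000 = 0.2000
  x3 AND NOT x2 = a·b on (0.6900, 0.2000) = 0.1380
  x3 AND (x3 AND NOT x2) = a·b on (0.6900, 0.1380) = 0.0952
  → value = 0.0952
Under Gödel:
  NOT x2 = 1 − 0.80 = 0.20
  x3 AND NOT x2 = min(a, b) on (0.69, 0.20) = 0.20
  x3 AND (x3 AND NOT x2) = min(a, b) on (0.69, 0.20) = 0.20
  → value = 0.2000
|0.0952 − 0.2000| = 0.105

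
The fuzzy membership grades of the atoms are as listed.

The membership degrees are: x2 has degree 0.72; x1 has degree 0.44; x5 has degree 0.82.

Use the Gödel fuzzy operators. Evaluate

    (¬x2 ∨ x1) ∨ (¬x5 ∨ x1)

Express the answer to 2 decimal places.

¬x2 = 1 − 0.72 = 0.28
¬x2 ∨ x1 = max(a, b) on (0.28, 0.44) = 0.44
¬x5 = 1 − 0.82 = 0.18
¬x5 ∨ x1 = max(a, b) on (0.18, 0.44) = 0.44
(¬x2 ∨ x1) ∨ (¬x5 ∨ x1) = max(a, b) on (0.44, 0.44) = 0.44

0.44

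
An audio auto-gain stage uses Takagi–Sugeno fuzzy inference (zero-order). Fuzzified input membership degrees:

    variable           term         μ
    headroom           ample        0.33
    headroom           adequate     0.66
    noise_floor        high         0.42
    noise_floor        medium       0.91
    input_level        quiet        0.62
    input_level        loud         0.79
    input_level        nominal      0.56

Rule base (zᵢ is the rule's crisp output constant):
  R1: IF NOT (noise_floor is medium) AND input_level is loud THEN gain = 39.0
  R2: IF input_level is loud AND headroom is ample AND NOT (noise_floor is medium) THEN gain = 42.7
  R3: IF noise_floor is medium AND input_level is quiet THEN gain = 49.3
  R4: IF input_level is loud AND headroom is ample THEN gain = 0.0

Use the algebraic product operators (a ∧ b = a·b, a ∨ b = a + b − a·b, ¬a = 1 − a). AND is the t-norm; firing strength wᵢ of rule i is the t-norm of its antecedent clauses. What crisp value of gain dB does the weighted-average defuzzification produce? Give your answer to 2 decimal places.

34.36

R1 (z=39.0): ¬medium=1−0.91=0.09, loud=0.79; AND[a·b] → w = 0.0711
R2 (z=42.7): loud=0.79, ample=0.33, ¬medium=1−0.91=0.09; AND[a·b] → w = 0.0235
R3 (z=49.3): medium=0.91, quiet=0.62; AND[a·b] → w = 0.5642
R4 (z=0.0): loud=0.79, ample=0.33; AND[a·b] → w = 0.2607
Weighted average = (0.0711·39.0 + 0.0235·42.7 + 0.5642·49.3 + 0.2607·0.0) / (0.0711 + 0.0235 + 0.5642 + 0.2607)
  = 31.5898 / 0.9195 = 34.36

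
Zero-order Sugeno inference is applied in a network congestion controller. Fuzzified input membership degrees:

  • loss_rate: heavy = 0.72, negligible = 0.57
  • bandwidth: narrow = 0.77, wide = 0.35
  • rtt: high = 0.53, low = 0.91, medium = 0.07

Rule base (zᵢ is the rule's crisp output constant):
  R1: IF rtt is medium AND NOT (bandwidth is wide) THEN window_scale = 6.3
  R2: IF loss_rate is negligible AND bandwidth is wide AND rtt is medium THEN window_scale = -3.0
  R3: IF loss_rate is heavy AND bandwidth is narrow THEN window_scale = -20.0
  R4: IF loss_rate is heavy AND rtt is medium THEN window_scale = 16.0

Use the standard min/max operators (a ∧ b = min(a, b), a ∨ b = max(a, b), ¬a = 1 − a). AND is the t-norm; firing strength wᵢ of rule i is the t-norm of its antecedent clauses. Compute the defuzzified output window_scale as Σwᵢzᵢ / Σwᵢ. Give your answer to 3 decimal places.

-14.031

R1 (z=6.3): medium=0.07, ¬wide=1−0.35=0.65; AND[min(a, b)] → w = 0.07
R2 (z=-3.0): negligible=0.57, wide=0.35, medium=0.07; AND[min(a, b)] → w = 0.07
R3 (z=-20.0): heavy=0.72, narrow=0.77; AND[min(a, b)] → w = 0.72
R4 (z=16.0): heavy=0.72, medium=0.07; AND[min(a, b)] → w = 0.07
Weighted average = (0.07·6.3 + 0.07·-3.0 + 0.72·-20.0 + 0.07·16.0) / (0.07 + 0.07 + 0.72 + 0.07)
  = -13.0490 / 0.9300 = -14.031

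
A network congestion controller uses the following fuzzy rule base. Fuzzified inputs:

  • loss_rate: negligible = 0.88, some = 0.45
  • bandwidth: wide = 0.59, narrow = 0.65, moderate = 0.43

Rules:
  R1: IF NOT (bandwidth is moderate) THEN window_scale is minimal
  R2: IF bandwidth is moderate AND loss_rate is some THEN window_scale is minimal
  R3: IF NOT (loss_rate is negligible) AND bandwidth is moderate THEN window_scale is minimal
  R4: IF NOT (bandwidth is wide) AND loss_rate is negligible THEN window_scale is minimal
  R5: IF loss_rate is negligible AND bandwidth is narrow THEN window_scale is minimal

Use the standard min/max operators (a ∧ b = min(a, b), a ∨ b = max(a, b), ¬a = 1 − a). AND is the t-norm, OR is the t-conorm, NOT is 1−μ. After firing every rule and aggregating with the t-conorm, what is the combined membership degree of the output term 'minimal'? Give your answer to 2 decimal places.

0.65

R1: ¬moderate=1−0.43=0.57 → w = 0.57
R2: moderate=0.43, some=0.45; AND[min(a, b)] → w = 0.43
R3: ¬negligible=1−0.88=0.12, moderate=0.43; AND[min(a, b)] → w = 0.12
R4: ¬wide=1−0.59=0.41, negligible=0.88; AND[min(a, b)] → w = 0.41
R5: negligible=0.88, narrow=0.65; AND[min(a, b)] → w = 0.65
Rules with consequent 'minimal': {R1, R2, R3, R4, R5} → strengths 0.57, 0.43, 0.12, 0.41, 0.65
Aggregate via t-conorm [max(a, b)]: 0.65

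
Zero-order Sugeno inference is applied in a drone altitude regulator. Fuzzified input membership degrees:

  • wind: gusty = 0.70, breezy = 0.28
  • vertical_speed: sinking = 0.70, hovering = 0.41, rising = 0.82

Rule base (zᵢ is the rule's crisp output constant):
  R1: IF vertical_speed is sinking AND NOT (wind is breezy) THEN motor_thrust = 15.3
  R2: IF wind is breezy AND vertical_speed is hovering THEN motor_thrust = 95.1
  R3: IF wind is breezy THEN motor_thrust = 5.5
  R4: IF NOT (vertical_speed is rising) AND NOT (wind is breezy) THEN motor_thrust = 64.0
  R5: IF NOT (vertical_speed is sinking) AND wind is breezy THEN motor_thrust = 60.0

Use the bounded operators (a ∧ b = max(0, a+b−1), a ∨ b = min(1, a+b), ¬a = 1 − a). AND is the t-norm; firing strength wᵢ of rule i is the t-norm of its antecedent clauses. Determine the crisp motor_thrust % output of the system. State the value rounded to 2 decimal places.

R1 (z=15.3): sinking=0.70, ¬breezy=1−0.28=0.72; AND[max(0, a+b−1)] → w = 0.42
R2 (z=95.1): breezy=0.28, hovering=0.41; AND[max(0, a+b−1)] → w = 0.00
R3 (z=5.5): breezy=0.28 → w = 0.28
R4 (z=64.0): ¬rising=1−0.82=0.18, ¬breezy=1−0.28=0.72; AND[max(0, a+b−1)] → w = 0.00
R5 (z=60.0): ¬sinking=1−0.70=0.30, breezy=0.28; AND[max(0, a+b−1)] → w = 0.00
Weighted average = (0.42·15.3 + 0.00·95.1 + 0.28·5.5 + 0.00·64.0 + 0.00·60.0) / (0.42 + 0.00 + 0.28 + 0.00 + 0.00)
  = 7.9660 / 0.7000 = 11.38

11.38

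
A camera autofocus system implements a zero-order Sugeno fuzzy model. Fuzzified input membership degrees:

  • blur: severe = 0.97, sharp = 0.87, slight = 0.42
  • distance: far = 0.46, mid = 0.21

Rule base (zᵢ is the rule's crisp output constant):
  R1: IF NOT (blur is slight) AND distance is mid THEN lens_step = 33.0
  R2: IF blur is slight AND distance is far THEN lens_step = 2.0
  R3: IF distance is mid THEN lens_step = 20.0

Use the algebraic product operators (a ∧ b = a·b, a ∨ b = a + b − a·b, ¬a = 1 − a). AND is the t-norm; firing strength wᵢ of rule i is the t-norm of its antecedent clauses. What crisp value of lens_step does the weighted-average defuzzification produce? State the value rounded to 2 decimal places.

16.39

R1 (z=33.0): ¬slight=1−0.42=0.58, mid=0.21; AND[a·b] → w = 0.1218
R2 (z=2.0): slight=0.42, far=0.46; AND[a·b] → w = 0.1932
R3 (z=20.0): mid=0.21 → w = 0.2100
Weighted average = (0.1218·33.0 + 0.1932·2.0 + 0.2100·20.0) / (0.1218 + 0.1932 + 0.2100)
  = 8.6058 / 0.5250 = 16.39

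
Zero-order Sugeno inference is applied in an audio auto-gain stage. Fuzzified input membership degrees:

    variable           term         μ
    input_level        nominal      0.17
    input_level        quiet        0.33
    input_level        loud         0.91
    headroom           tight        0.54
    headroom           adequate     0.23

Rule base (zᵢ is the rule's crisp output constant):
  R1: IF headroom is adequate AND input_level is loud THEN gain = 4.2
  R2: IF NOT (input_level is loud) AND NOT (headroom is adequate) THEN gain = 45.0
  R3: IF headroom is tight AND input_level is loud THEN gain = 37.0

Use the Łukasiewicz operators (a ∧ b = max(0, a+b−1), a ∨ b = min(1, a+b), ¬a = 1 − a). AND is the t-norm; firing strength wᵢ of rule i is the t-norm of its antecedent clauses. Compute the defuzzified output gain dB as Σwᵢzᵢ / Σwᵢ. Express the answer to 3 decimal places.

29.217

R1 (z=4.2): adequate=0.23, loud=0.91; AND[max(0, a+b−1)] → w = 0.14
R2 (z=45.0): ¬loud=1−0.91=0.09, ¬adequate=1−0.23=0.77; AND[max(0, a+b−1)] → w = 0.00
R3 (z=37.0): tight=0.54, loud=0.91; AND[max(0, a+b−1)] → w = 0.45
Weighted average = (0.14·4.2 + 0.00·45.0 + 0.45·37.0) / (0.14 + 0.00 + 0.45)
  = 17.2380 / 0.5900 = 29.217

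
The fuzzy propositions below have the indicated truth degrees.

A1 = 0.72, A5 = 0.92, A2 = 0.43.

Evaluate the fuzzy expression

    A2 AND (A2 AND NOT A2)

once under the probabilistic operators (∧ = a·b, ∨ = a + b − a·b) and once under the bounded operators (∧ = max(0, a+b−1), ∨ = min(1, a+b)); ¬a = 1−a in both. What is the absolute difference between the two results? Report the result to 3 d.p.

Under probabilistic:
  NOT A2 = 1 − 0.4300 = 0.5700
  A2 AND NOT A2 = a·b on (0.4300, 0.5700) = 0.2451
  A2 AND (A2 AND NOT A2) = a·b on (0.4300, 0.2451) = 0.1054
  → value = 0.1054
Under bounded:
  NOT A2 = 1 − 0.43 = 0.57
  A2 AND NOT A2 = max(0, a+b−1) on (0.43, 0.57) = 0.00
  A2 AND (A2 AND NOT A2) = max(0, a+b−1) on (0.43, 0.00) = 0.00
  → value = 0.0000
|0.1054 − 0.0000| = 0.105

0.105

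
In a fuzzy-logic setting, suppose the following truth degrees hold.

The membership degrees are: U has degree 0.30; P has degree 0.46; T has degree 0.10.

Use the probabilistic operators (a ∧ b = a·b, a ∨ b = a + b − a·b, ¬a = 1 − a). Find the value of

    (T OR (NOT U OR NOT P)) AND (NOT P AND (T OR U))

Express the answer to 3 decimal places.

NOT U = 1 − 0.3000 = 0.7000
NOT P = 1 − 0.4600 = 0.5400
NOT U OR NOT P = a + b − a·b on (0.7000, 0.5400) = 0.8620
T OR (NOT U OR NOT P) = a + b − a·b on (0.1000, 0.8620) = 0.8758
NOT P = 1 − 0.4600 = 0.5400
T OR U = a + b − a·b on (0.1000, 0.3000) = 0.3700
NOT P AND (T OR U) = a·b on (0.5400, 0.3700) = 0.1998
(T OR (NOT U OR NOT P)) AND (NOT P AND (T OR U)) = a·b on (0.8758, 0.1998) = 0.1750

0.175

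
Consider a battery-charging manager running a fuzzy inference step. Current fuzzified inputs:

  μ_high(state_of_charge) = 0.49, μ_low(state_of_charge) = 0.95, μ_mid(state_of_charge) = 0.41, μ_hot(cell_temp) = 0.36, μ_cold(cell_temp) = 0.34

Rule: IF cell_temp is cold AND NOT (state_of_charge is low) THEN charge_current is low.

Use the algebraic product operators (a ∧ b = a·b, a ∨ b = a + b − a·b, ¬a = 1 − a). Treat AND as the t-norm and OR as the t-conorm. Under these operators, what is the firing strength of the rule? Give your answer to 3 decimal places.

0.017

firing strength: cold=0.34, ¬low=1−0.95=0.05; AND[a·b] → w = 0.0170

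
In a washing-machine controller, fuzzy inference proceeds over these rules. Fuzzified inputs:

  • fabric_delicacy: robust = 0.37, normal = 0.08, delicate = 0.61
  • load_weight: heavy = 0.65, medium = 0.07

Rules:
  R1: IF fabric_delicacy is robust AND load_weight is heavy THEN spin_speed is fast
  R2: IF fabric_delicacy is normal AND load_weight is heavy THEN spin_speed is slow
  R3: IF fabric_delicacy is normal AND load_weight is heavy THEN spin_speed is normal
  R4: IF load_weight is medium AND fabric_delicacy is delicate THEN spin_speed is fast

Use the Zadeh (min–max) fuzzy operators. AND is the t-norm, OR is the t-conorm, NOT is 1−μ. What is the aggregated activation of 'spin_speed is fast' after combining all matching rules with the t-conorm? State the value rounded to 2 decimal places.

0.37

R1: robust=0.37, heavy=0.65; AND[min(a, b)] → w = 0.37
R2: normal=0.08, heavy=0.65; AND[min(a, b)] → w = 0.08
R3: normal=0.08, heavy=0.65; AND[min(a, b)] → w = 0.08
R4: medium=0.07, delicate=0.61; AND[min(a, b)] → w = 0.07
Rules with consequent 'fast': {R1, R4} → strengths 0.37, 0.07
Aggregate via t-conorm [max(a, b)]: 0.37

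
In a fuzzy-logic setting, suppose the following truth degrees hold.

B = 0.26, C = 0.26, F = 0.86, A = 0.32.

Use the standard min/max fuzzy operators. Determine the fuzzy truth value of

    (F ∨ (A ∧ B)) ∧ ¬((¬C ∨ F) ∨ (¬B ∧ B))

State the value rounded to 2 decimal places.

0.14

A ∧ B = min(a, b) on (0.32, 0.26) = 0.26
F ∨ (A ∧ B) = max(a, b) on (0.86, 0.26) = 0.86
¬C = 1 − 0.26 = 0.74
¬C ∨ F = max(a, b) on (0.74, 0.86) = 0.86
¬B = 1 − 0.26 = 0.74
¬B ∧ B = min(a, b) on (0.74, 0.26) = 0.26
(¬C ∨ F) ∨ (¬B ∧ B) = max(a, b) on (0.86, 0.26) = 0.86
¬((¬C ∨ F) ∨ (¬B ∧ B)) = 1 − 0.86 = 0.14
(F ∨ (A ∧ B)) ∧ ¬((¬C ∨ F) ∨ (¬B ∧ B)) = min(a, b) on (0.86, 0.14) = 0.14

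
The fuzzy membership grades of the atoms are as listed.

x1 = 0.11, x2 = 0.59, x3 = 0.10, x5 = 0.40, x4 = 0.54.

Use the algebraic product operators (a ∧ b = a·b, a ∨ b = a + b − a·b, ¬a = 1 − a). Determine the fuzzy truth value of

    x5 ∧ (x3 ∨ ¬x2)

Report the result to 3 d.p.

0.188

¬x2 = 1 − 0.5900 = 0.4100
x3 ∨ ¬x2 = a + b − a·b on (0.1000, 0.4100) = 0.4690
x5 ∧ (x3 ∨ ¬x2) = a·b on (0.4000, 0.4690) = 0.1876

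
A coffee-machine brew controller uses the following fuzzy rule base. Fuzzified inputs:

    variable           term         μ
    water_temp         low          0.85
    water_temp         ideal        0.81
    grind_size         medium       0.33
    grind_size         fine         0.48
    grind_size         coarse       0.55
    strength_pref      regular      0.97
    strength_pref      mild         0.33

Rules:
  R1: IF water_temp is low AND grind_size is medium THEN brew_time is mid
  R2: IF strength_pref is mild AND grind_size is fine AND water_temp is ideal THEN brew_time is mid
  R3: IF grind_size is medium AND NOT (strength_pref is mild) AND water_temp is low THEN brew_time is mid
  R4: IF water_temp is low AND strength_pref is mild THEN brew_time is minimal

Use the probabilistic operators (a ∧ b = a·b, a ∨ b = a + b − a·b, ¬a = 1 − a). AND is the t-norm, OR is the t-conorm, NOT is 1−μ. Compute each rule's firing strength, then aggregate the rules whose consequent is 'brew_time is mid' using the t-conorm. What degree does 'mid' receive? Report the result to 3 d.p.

0.491

R1: low=0.85, medium=0.33; AND[a·b] → w = 0.2805
R2: mild=0.33, fine=0.48, ideal=0.81; AND[a·b] → w = 0.1283
R3: medium=0.33, ¬mild=1−0.33=0.67, low=0.85; AND[a·b] → w = 0.1879
R4: low=0.85, mild=0.33; AND[a·b] → w = 0.2805
Rules with consequent 'mid': {R1, R2, R3} → strengths 0.2805, 0.1283, 0.1879
Aggregate via t-conorm [a + b − a·b]: 0.4907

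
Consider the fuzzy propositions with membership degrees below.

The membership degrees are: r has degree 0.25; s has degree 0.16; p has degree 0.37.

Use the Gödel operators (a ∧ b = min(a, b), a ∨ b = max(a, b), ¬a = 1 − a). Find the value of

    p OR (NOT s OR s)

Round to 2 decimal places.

0.84

NOT s = 1 − 0.16 = 0.84
NOT s OR s = max(a, b) on (0.84, 0.16) = 0.84
p OR (NOT s OR s) = max(a, b) on (0.37, 0.84) = 0.84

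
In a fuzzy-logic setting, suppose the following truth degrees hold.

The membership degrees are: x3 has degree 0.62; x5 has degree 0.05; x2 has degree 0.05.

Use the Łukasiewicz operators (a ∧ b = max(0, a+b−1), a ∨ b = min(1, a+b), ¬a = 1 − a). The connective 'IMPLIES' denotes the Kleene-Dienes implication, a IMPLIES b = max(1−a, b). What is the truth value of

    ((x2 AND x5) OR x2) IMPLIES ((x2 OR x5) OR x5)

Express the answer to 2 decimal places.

x2 AND x5 = max(0, a+b−1) on (0.05, 0.05) = 0.00
(x2 AND x5) OR x2 = min(1, a+b) on (0.00, 0.05) = 0.05
x2 OR x5 = min(1, a+b) on (0.05, 0.05) = 0.10
(x2 OR x5) OR x5 = min(1, a+b) on (0.10, 0.05) = 0.15
((x2 AND x5) OR x2) IMPLIES ((x2 OR x5) OR x5)  [Kleene-Dienes: max(1−a, b)] with a=0.05, b=0.15 → 0.95

0.95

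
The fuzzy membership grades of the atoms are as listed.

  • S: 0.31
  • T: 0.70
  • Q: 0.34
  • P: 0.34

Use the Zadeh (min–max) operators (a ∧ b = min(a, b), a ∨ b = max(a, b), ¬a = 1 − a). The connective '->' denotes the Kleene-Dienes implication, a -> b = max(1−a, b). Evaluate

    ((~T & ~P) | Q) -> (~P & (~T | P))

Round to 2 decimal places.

0.66

~T = 1 − 0.70 = 0.30
~P = 1 − 0.34 = 0.66
~T & ~P = min(a, b) on (0.30, 0.66) = 0.30
(~T & ~P) | Q = max(a, b) on (0.30, 0.34) = 0.34
~P = 1 − 0.34 = 0.66
~T = 1 − 0.70 = 0.30
~T | P = max(a, b) on (0.30, 0.34) = 0.34
~P & (~T | P) = min(a, b) on (0.66, 0.34) = 0.34
((~T & ~P) | Q) -> (~P & (~T | P))  [Kleene-Dienes: max(1−a, b)] with a=0.34, b=0.34 → 0.66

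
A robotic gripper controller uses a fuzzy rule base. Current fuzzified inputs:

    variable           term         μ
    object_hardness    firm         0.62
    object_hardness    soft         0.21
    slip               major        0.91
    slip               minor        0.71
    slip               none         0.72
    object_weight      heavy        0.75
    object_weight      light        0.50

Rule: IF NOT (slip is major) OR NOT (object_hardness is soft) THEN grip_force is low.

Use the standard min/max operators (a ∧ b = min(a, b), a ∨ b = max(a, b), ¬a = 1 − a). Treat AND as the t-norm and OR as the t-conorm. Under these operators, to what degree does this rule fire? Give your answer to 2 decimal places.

firing strength: ¬major=1−0.91=0.09, ¬soft=1−0.21=0.79; OR[max(a, b)] → w = 0.79

0.79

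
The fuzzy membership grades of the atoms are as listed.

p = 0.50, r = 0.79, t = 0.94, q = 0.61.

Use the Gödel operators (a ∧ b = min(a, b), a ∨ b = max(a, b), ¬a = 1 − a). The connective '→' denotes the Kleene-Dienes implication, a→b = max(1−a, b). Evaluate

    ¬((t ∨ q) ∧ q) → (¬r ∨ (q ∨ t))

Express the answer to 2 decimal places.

0.94

t ∨ q = max(a, b) on (0.94, 0.61) = 0.94
(t ∨ q) ∧ q = min(a, b) on (0.94, 0.61) = 0.61
¬((t ∨ q) ∧ q) = 1 − 0.61 = 0.39
¬r = 1 − 0.79 = 0.21
q ∨ t = max(a, b) on (0.61, 0.94) = 0.94
¬r ∨ (q ∨ t) = max(a, b) on (0.21, 0.94) = 0.94
¬((t ∨ q) ∧ q) → (¬r ∨ (q ∨ t))  [Kleene-Dienes: max(1−a, b)] with a=0.39, b=0.94 → 0.94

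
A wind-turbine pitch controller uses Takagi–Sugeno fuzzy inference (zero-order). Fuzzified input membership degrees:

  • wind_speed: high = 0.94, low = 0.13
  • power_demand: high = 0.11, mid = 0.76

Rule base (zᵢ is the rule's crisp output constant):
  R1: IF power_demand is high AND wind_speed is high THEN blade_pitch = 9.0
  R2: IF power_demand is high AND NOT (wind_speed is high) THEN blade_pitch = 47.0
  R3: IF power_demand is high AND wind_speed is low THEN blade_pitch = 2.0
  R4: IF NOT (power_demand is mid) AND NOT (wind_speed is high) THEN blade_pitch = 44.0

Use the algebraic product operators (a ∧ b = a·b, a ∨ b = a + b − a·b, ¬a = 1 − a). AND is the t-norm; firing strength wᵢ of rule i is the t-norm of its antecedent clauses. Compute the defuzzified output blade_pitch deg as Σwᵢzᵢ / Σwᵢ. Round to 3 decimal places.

13.720

R1 (z=9.0): high=0.11, high=0.94; AND[a·b] → w = 0.1034
R2 (z=47.0): high=0.11, ¬high=1−0.94=0.06; AND[a·b] → w = 0.0066
R3 (z=2.0): high=0.11, low=0.13; AND[a·b] → w = 0.0143
R4 (z=44.0): ¬mid=1−0.76=0.24, ¬high=1−0.94=0.06; AND[a·b] → w = 0.0144
Weighted average = (0.1034·9.0 + 0.0066·47.0 + 0.0143·2.0 + 0.0144·44.0) / (0.1034 + 0.0066 + 0.0143 + 0.0144)
  = 1.9030 / 0.1387 = 13.720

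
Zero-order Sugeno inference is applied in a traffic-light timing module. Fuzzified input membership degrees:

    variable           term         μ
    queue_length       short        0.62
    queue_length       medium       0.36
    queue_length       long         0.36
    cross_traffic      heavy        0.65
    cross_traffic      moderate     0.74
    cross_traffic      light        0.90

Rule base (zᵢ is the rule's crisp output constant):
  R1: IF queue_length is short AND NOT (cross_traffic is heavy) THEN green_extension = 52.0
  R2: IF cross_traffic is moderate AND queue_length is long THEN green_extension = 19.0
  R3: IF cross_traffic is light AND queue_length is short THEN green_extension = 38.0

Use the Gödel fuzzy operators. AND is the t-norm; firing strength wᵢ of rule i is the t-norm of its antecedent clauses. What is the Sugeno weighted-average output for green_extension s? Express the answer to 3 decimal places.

36.541

R1 (z=52.0): short=0.62, ¬heavy=1−0.65=0.35; AND[min(a, b)] → w = 0.35
R2 (z=19.0): moderate=0.74, long=0.36; AND[min(a, b)] → w = 0.36
R3 (z=38.0): light=0.90, short=0.62; AND[min(a, b)] → w = 0.62
Weighted average = (0.35·52.0 + 0.36·19.0 + 0.62·38.0) / (0.35 + 0.36 + 0.62)
  = 48.6000 / 1.3300 = 36.541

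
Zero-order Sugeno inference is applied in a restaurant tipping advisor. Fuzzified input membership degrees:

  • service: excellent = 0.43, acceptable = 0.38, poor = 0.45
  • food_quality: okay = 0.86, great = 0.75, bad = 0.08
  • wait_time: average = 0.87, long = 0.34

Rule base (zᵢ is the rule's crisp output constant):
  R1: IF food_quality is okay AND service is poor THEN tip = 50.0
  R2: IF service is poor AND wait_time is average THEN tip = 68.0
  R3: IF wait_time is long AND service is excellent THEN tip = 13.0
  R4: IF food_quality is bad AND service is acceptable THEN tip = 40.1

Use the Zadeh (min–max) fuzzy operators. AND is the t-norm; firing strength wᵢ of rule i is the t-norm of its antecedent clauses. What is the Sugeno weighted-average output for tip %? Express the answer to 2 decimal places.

46.01

R1 (z=50.0): okay=0.86, poor=0.45; AND[min(a, b)] → w = 0.45
R2 (z=68.0): poor=0.45, average=0.87; AND[min(a, b)] → w = 0.45
R3 (z=13.0): long=0.34, excellent=0.43; AND[min(a, b)] → w = 0.34
R4 (z=40.1): bad=0.08, acceptable=0.38; AND[min(a, b)] → w = 0.08
Weighted average = (0.45·50.0 + 0.45·68.0 + 0.34·13.0 + 0.08·40.1) / (0.45 + 0.45 + 0.34 + 0.08)
  = 60.7280 / 1.3200 = 46.01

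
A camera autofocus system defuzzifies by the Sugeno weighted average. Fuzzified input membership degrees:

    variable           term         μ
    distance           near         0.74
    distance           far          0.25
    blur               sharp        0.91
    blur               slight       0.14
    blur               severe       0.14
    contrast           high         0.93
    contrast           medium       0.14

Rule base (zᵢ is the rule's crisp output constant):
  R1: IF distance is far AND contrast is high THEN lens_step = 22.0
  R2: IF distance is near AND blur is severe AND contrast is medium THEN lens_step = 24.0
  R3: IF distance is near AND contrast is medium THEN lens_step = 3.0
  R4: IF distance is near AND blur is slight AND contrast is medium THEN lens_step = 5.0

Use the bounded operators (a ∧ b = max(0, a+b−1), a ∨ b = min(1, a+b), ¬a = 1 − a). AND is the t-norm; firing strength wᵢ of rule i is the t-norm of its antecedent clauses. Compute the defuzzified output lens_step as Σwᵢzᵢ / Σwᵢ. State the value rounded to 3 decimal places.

22.000

R1 (z=22.0): far=0.25, high=0.93; AND[max(0, a+b−1)] → w = 0.18
R2 (z=24.0): near=0.74, severe=0.14, medium=0.14; AND[max(0, a+b−1)] → w = 0.00
R3 (z=3.0): near=0.74, medium=0.14; AND[max(0, a+b−1)] → w = 0.00
R4 (z=5.0): near=0.74, slight=0.14, medium=0.14; AND[max(0, a+b−1)] → w = 0.00
Weighted average = (0.18·22.0 + 0.00·24.0 + 0.00·3.0 + 0.00·5.0) / (0.18 + 0.00 + 0.00 + 0.00)
  = 3.9600 / 0.1800 = 22.000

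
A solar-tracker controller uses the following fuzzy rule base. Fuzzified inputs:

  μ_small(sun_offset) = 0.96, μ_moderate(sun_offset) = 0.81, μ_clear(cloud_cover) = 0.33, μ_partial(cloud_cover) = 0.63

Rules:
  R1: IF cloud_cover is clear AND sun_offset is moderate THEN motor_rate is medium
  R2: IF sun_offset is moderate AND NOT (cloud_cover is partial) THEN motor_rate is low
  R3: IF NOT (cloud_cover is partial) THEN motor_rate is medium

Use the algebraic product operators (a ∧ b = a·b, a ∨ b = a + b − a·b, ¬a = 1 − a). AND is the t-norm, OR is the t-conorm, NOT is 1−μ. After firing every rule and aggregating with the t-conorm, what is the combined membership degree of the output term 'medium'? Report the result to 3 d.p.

R1: clear=0.33, moderate=0.81; AND[a·b] → w = 0.2673
R2: moderate=0.81, ¬partial=1−0.63=0.37; AND[a·b] → w = 0.2997
R3: ¬partial=1−0.63=0.37 → w = 0.3700
Rules with consequent 'medium': {R1, R3} → strengths 0.2673, 0.3700
Aggregate via t-conorm [a + b − a·b]: 0.5384

0.538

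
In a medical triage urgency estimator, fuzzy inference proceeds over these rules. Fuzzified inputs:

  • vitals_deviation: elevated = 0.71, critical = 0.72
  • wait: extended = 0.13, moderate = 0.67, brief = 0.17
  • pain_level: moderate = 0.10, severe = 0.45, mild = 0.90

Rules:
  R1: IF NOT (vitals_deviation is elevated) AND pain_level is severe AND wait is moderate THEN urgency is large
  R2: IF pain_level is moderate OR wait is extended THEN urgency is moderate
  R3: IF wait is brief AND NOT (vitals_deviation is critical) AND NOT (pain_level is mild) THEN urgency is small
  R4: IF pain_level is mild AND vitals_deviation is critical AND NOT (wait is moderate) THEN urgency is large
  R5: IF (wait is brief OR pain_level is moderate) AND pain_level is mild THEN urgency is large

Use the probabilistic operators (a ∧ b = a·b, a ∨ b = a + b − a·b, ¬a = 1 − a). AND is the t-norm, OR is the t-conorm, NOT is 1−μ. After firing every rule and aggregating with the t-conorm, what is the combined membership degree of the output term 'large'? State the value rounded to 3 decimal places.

0.446

R1: ¬elevated=1−0.71=0.29, severe=0.45, moderate=0.67; AND[a·b] → w = 0.0874
R2: moderate=0.10, extended=0.13; OR[a + b − a·b] → w = 0.2170
R3: brief=0.17, ¬critical=1−0.72=0.28, ¬mild=1−0.90=0.10; AND[a·b] → w = 0.0048
R4: mild=0.90, critical=0.72, ¬moderate=1−0.67=0.33; AND[a·b] → w = 0.2138
R5: (brief=0.17 OR moderate=0.10) = 0.2530; AND[a·b] with mild=0.90 → w = 0.2277
Rules with consequent 'large': {R1, R4, R5} → strengths 0.0874, 0.2138, 0.2277
Aggregate via t-conorm [a + b − a·b]: 0.4459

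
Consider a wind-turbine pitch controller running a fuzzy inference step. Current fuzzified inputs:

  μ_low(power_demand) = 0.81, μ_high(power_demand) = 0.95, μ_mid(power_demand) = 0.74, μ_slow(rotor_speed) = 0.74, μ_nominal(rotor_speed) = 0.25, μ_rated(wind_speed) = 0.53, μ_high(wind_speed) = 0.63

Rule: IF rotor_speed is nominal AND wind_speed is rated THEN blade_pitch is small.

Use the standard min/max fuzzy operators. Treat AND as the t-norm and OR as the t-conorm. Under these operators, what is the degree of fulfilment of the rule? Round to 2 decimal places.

firing strength: nominal=0.25, rated=0.53; AND[min(a, b)] → w = 0.25

0.25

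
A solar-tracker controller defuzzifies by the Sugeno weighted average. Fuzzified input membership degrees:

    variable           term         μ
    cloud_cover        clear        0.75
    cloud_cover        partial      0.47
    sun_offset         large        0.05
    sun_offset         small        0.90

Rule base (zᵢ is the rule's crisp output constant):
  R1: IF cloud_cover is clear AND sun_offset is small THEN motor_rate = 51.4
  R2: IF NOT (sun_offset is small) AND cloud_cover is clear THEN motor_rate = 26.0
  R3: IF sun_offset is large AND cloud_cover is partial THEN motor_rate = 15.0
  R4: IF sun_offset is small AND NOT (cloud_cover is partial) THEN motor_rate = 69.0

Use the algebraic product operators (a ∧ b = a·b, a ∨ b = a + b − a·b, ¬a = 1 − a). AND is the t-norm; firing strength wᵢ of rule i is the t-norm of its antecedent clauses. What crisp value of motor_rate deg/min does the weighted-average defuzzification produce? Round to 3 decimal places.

R1 (z=51.4): clear=0.75, small=0.90; AND[a·b] → w = 0.6750
R2 (z=26.0): ¬small=1−0.90=0.10, clear=0.75; AND[a·b] → w = 0.0750
R3 (z=15.0): large=0.05, partial=0.47; AND[a·b] → w = 0.0235
R4 (z=69.0): small=0.90, ¬partial=1−0.47=0.53; AND[a·b] → w = 0.4770
Weighted average = (0.6750·51.4 + 0.0750·26.0 + 0.0235·15.0 + 0.4770·69.0) / (0.6750 + 0.0750 + 0.0235 + 0.4770)
  = 69.9105 / 1.2505 = 55.906

55.906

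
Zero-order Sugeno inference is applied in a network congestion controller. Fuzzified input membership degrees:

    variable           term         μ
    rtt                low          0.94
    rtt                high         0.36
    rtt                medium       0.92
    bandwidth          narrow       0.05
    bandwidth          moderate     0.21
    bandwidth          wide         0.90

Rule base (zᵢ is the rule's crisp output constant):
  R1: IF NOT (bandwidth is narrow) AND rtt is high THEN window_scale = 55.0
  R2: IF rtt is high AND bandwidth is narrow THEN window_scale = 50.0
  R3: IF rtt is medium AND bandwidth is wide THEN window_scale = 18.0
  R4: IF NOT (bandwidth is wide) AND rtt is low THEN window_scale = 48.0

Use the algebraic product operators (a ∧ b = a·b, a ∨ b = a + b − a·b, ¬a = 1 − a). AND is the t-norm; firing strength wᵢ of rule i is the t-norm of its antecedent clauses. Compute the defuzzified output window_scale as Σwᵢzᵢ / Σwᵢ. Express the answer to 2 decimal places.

R1 (z=55.0): ¬narrow=1−0.05=0.95, high=0.36; AND[a·b] → w = 0.3420
R2 (z=50.0): high=0.36, narrow=0.05; AND[a·b] → w = 0.0180
R3 (z=18.0): medium=0.92, wide=0.90; AND[a·b] → w = 0.8280
R4 (z=48.0): ¬wide=1−0.90=0.10, low=0.94; AND[a·b] → w = 0.0940
Weighted average = (0.3420·55.0 + 0.0180·50.0 + 0.8280·18.0 + 0.0940·48.0) / (0.3420 + 0.0180 + 0.8280 + 0.0940)
  = 39.1260 / 1.2820 = 30.52

30.52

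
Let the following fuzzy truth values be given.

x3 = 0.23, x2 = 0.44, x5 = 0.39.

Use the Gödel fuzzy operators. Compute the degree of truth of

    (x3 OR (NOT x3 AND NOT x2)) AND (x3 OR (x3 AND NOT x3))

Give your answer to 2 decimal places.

0.23

NOT x3 = 1 − 0.23 = 0.77
NOT x2 = 1 − 0.44 = 0.56
NOT x3 AND NOT x2 = min(a, b) on (0.77, 0.56) = 0.56
x3 OR (NOT x3 AND NOT x2) = max(a, b) on (0.23, 0.56) = 0.56
NOT x3 = 1 − 0.23 = 0.77
x3 AND NOT x3 = min(a, b) on (0.23, 0.77) = 0.23
x3 OR (x3 AND NOT x3) = max(a, b) on (0.23, 0.23) = 0.23
(x3 OR (NOT x3 AND NOT x2)) AND (x3 OR (x3 AND NOT x3)) = min(a, b) on (0.56, 0.23) = 0.23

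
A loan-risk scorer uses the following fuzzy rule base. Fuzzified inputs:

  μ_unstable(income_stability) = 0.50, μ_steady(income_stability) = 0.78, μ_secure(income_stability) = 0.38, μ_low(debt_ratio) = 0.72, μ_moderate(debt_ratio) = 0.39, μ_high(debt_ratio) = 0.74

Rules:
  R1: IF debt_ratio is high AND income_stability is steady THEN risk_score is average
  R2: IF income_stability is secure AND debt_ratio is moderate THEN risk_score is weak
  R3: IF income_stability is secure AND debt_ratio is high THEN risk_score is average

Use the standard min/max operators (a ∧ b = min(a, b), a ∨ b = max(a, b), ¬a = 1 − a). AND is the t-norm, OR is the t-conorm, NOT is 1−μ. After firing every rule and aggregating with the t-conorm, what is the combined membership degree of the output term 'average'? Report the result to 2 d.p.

0.74

R1: high=0.74, steady=0.78; AND[min(a, b)] → w = 0.74
R2: secure=0.38, moderate=0.39; AND[min(a, b)] → w = 0.38
R3: secure=0.38, high=0.74; AND[min(a, b)] → w = 0.38
Rules with consequent 'average': {R1, R3} → strengths 0.74, 0.38
Aggregate via t-conorm [max(a, b)]: 0.74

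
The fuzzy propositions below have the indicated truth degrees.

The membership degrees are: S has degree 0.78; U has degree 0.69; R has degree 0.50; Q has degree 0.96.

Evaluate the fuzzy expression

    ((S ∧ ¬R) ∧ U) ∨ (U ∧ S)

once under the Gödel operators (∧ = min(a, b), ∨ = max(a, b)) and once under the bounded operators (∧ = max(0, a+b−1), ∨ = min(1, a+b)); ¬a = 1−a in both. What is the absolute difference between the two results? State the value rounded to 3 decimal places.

0.220

Under Gödel:
  ¬R = 1 − 0.50 = 0.50
  S ∧ ¬R = min(a, b) on (0.78, 0.50) = 0.50
  (S ∧ ¬R) ∧ U = min(a, b) on (0.50, 0.69) = 0.50
  U ∧ S = min(a, b) on (0.69, 0.78) = 0.69
  ((S ∧ ¬R) ∧ U) ∨ (U ∧ S) = max(a, b) on (0.50, 0.69) = 0.69
  → value = 0.6900
Under bounded:
  ¬R = 1 − 0.50 = 0.50
  S ∧ ¬R = max(0, a+b−1) on (0.78, 0.50) = 0.28
  (S ∧ ¬R) ∧ U = max(0, a+b−1) on (0.28, 0.69) = 0.00
  U ∧ S = max(0, a+b−1) on (0.69, 0.78) = 0.47
  ((S ∧ ¬R) ∧ U) ∨ (U ∧ S) = min(1, a+b) on (0.00, 0.47) = 0.47
  → value = 0.4700
|0.6900 − 0.4700| = 0.220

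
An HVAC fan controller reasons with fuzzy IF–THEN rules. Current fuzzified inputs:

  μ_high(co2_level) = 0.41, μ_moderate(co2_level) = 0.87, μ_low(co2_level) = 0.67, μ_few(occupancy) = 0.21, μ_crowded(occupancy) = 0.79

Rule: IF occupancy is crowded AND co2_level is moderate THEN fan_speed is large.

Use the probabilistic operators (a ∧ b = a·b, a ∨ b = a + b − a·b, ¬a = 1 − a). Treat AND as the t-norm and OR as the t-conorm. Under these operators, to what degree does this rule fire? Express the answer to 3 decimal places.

0.687

firing strength: crowded=0.79, moderate=0.87; AND[a·b] → w = 0.6873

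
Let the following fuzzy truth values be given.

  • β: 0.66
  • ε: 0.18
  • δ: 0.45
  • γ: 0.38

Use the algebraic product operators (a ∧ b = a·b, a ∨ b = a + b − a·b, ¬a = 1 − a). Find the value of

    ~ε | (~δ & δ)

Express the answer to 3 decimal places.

0.865

~ε = 1 − 0.1800 = 0.8200
~δ = 1 − 0.4500 = 0.5500
~δ & δ = a·b on (0.5500, 0.4500) = 0.2475
~ε | (~δ & δ) = a + b − a·b on (0.8200, 0.2475) = 0.8646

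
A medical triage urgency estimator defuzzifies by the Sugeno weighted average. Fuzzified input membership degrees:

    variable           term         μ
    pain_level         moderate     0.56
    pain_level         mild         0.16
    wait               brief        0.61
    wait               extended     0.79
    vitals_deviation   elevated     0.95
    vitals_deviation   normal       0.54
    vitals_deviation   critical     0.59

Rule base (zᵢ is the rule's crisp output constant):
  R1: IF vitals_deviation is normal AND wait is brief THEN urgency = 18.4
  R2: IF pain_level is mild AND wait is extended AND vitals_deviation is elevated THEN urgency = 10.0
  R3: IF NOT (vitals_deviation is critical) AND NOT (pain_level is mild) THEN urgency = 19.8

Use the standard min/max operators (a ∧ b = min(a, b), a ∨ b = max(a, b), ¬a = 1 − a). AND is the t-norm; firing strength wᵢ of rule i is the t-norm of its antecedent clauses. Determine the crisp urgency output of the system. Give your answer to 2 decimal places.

R1 (z=18.4): normal=0.54, brief=0.61; AND[min(a, b)] → w = 0.54
R2 (z=10.0): mild=0.16, extended=0.79, elevated=0.95; AND[min(a, b)] → w = 0.16
R3 (z=19.8): ¬critical=1−0.59=0.41, ¬mild=1−0.16=0.84; AND[min(a, b)] → w = 0.41
Weighted average = (0.54·18.4 + 0.16·10.0 + 0.41·19.8) / (0.54 + 0.16 + 0.41)
  = 19.6540 / 1.1100 = 17.71

17.71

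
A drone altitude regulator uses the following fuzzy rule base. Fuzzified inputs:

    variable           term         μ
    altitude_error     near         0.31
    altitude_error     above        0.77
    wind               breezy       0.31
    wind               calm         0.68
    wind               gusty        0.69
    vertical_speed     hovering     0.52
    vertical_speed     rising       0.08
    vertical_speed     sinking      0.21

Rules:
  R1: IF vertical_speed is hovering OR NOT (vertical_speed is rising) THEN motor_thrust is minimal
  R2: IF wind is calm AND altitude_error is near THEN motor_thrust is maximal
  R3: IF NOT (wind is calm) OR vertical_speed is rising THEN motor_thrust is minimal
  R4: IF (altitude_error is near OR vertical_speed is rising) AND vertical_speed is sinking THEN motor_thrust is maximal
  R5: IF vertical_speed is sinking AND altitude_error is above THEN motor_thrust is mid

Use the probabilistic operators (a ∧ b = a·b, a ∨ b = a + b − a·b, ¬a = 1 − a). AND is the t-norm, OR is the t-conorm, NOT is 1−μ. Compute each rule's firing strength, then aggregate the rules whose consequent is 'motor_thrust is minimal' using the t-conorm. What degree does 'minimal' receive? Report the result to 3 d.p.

R1: hovering=0.52, ¬rising=1−0.08=0.92; OR[a + b − a·b] → w = 0.9616
R2: calm=0.68, near=0.31; AND[a·b] → w = 0.2108
R3: ¬calm=1−0.68=0.32, rising=0.08; OR[a + b − a·b] → w = 0.3744
R4: (near=0.31 OR rising=0.08) = 0.3652; AND[a·b] with sinking=0.21 → w = 0.0767
R5: sinking=0.21, above=0.77; AND[a·b] → w = 0.1617
Rules with consequent 'minimal': {R1, R3} → strengths 0.9616, 0.3744
Aggregate via t-conorm [a + b − a·b]: 0.9760

0.976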